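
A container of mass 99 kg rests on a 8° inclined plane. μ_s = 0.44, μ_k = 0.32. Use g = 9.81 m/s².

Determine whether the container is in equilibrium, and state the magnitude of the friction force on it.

f ≈ 135 N

N = m g cos θ = 962 N.
Down-slope weight component: m g sin θ = 135 N.
μ_s N = 423 N.
135 ≤ 423 N, so it stays put; friction = 135 N.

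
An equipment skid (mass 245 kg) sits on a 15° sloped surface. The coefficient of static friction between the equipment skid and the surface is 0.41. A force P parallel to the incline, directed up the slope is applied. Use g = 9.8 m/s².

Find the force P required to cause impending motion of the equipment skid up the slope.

At impending motion up the slope, friction acts down-slope at its limit: f = μ_s N.
P is parallel to the surface, so N = m g cos θ = 2320 N.
Along the incline: P = m g sin θ + μ_s N = 621 + 0.41×2320 = 1570 N.

P ≈ 1570 N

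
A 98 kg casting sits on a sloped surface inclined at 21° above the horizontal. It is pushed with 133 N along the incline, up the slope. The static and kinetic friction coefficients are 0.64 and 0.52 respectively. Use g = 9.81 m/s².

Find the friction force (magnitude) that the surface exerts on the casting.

f ≈ 212 N (up the incline)

Perpendicular to the surface, N = m g cos θ = 98·9.81·cos 21° = 897.5 N.
For equilibrium along the incline the friction force must supply f = m g sin θ − P = 344.5 − 133 = 211.5 N (positive meaning up-slope).
Maximum static friction available: μ_s N = 0.64 × 897.5 = 574.4 N.
Since |211.5| ≤ 574.4 N, the casting remains in static equilibrium and friction takes exactly the required value.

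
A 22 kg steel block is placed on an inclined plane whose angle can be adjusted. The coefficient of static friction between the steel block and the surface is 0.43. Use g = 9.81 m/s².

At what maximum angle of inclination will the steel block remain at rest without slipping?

θ_max ≈ 23.3°

At the slip threshold, m g sin θ = μ_s · m g cos θ, so tan θ = μ_s.
θ_max = arctan(0.43) = 23.3°.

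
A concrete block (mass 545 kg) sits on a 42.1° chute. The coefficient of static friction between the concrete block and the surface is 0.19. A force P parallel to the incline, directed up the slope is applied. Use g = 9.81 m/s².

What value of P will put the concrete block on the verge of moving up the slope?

P ≈ 4340 N

At impending motion up the slope, friction acts down-slope at its limit: f = μ_s N.
P is parallel to the surface, so N = m g cos θ = 3970 N.
Along the incline: P = m g sin θ + μ_s N = 3580 + 0.19×3970 = 4340 N.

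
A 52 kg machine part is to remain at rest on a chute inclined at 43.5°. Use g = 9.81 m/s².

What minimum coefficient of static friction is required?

μ_s,min ≈ 0.949

At the slip threshold m g sin θ = μ_s m g cos θ, so μ_s,min = tan θ.
μ_s,min = tan 43.5° = 0.949.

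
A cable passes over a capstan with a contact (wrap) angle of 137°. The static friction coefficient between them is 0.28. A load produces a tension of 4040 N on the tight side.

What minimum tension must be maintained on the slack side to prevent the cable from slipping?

Capstan equation at impending slip: T_tight/T_slack = e^{μβ}.
β = 137° = 2.391 rad; e^{μβ} = e^{0.28×2.391} = 1.953.
T_slack = T_tight / e^{μβ} = 4040 / 1.953 = 2070 N.

T_min ≈ 2070 N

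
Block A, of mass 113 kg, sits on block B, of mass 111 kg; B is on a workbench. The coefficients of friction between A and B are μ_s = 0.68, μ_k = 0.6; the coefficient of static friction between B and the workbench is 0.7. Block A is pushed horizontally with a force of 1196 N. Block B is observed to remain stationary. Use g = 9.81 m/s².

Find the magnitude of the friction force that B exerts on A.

Between the blocks, N₁ = m_A g = 1109 N.
So the A–B interface can sustain at most μ_s N₁ = 753.8 N of static friction.
Since P = 1196 N > 753.8 N, A slides on B; the A–B friction is kinetic: f₁ = μ_k N₁ = 0.6×1109 = 665 N.
By Newton's third law B feels 665 N forward from A. With B stationary, the floor's static friction on B balances it: f₂ = 665 N (well within μ_s(m_A+m_B)g = 1538 N).

f ≈ 665 N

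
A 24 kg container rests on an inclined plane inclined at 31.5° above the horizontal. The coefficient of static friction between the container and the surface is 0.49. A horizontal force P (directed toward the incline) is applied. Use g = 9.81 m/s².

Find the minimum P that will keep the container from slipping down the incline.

The container tends to slide down (tan θ > μ_s), so at the point of impending slip friction acts up-slope at its limit: f = μ_s N.
Perpendicular to the incline: N = m g cos θ + P sin θ.
Along the incline: P cos θ + μ_s N = m g sin θ, i.e. P cos θ + μ_s (m g cos θ + P sin θ) = m g sin θ.
Solving, P (cos θ + μ_s sin θ) = m g (sin θ − μ_s cos θ), so P = 235×0.1047/1.109 = 22.2 N.

P_min ≈ 22.2 N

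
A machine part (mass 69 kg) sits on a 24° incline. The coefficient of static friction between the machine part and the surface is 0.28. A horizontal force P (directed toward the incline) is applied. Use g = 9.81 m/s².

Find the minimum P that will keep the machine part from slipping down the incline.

P_min ≈ 99.4 N

The machine part tends to slide down (tan θ > μ_s), so at the point of impending slip friction acts up-slope at its limit: f = μ_s N.
Perpendicular to the incline: N = m g cos θ + P sin θ.
Along the incline: P cos θ + μ_s N = m g sin θ, i.e. P cos θ + μ_s (m g cos θ + P sin θ) = m g sin θ.
Solving, P (cos θ + μ_s sin θ) = m g (sin θ − μ_s cos θ), so P = 677×0.1509/1.027 = 99.4 N.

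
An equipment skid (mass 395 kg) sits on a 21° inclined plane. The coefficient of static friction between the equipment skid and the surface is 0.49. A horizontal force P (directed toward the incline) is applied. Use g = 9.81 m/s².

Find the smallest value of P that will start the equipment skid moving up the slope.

P ≈ 4170 N

At impending motion up the slope, friction acts down-slope at its limit: f = μ_s N.
Perpendicular to the incline: N = m g cos θ + P sin θ.
Along the incline: P cos θ = m g sin θ + μ_s N = m g sin θ + μ_s (m g cos θ + P sin θ).
Solving, P (cos θ − μ_s sin θ) = m g (sin θ + μ_s cos θ), so P = 395×9.81×(sin 21° + 0.49 cos 21°)/(cos 21° − 0.49 sin 21°) = 3870×0.8158/0.758 = 4170 N.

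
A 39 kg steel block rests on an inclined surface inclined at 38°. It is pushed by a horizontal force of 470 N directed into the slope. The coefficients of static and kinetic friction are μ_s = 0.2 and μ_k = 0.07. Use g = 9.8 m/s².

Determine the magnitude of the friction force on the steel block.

Resolve perpendicular to the incline: N = m g cos θ + P sin θ = 39×9.8×cos 38° + 470×sin 38° = 590.5 N.
Along the incline, the net driving force (taking up-slope positive) is P cos θ − m g sin θ = 370.4 − 235.3 = 135.1 N, so equilibrium requires friction f = -135.1 N (down-slope).
The limit of static friction is μ_s N = 118.1 N.
The required 135.1 N exceeds the static limit, so the steel block slides up-slope and f = μ_k N = 0.07×590.5 = 41.3 N.

f ≈ 41.3 N (down the incline)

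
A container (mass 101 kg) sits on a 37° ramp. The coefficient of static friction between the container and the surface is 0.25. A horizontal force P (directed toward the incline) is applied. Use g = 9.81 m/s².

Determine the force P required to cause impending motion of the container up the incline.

P ≈ 1230 N

At impending motion up the slope, friction acts down-slope at its limit: f = μ_s N.
Perpendicular to the incline: N = m g cos θ + P sin θ.
Along the incline: P cos θ = m g sin θ + μ_s N = m g sin θ + μ_s (m g cos θ + P sin θ).
Solving, P (cos θ − μ_s sin θ) = m g (sin θ + μ_s cos θ), so P = 101×9.81×(sin 37° + 0.25 cos 37°)/(cos 37° − 0.25 sin 37°) = 991×0.8015/0.6482 = 1230 N.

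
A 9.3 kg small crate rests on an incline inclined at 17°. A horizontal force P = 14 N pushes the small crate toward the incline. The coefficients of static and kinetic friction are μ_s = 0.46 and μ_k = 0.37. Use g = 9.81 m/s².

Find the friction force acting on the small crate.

f ≈ 13.3 N (up the incline)

Resolve perpendicular to the incline: N = m g cos θ + P sin θ = 9.3×9.81×cos 17° + 14×sin 17° = 91.34 N.
Parallel to the incline: P cos θ − m g sin θ = 13.39 − 26.67 = -13.29 N; the friction needed to balance this is 13.29 N acting up the slope.
Maximum static friction: μ_s N = 0.46 × 91.34 = 42.02 N.
Since 13.29 N is within the 42.02 N limit, the small crate stays put and friction is exactly 13.3 N.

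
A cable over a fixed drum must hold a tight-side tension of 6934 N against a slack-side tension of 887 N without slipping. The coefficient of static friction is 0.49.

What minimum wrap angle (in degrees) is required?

T₂/T₁ = e^{μβ} → β = ln(T₂/T₁)/μ.
β = ln(6934/887)/0.49 = 2.056/0.49 = 4.197 rad.
In degrees: β = 4.197 × 180/π = 240°.

β_min ≈ 240°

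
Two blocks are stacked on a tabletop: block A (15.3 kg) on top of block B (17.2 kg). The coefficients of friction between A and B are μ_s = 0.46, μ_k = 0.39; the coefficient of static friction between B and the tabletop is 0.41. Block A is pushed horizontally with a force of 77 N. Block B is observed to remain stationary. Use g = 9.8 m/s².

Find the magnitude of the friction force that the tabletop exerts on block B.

Between the blocks, N₁ = m_A g = 149.9 N.
Maximum static friction on A from B: μ_s N₁ = 0.46×149.9 = 68.97 N.
P = 77 N exceeds that limit, so A slips over B and the interface friction becomes kinetic: f₁ = μ_k N₁ = 0.39×149.9 = 58.5 N.
B experiences an equal 58.5 N forward from A (third law). B is in equilibrium, so the floor supplies f₂ = 58.5 N of static friction (limit μ_s(m_A+m_B)g = 130.6 N, not exceeded).

f ≈ 58.5 N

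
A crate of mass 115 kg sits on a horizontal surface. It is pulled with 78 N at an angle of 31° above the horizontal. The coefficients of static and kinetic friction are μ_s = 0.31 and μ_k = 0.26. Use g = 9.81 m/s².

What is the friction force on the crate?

f ≈ 66.9 N

N = m g − P sin α = 1128 − 78×sin 31° = 1088 N.
The horizontal driving force is P cos α = 66.86 N, so equilibrium needs friction f = 66.86 N.
μ_s N = 0.31 × 1088 = 337.3 N.
66.86 ≤ 337.3 N → static; friction equals the required 66.9 N.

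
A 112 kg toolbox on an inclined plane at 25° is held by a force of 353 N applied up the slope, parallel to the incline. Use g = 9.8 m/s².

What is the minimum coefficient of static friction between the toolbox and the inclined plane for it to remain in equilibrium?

μ_s,min ≈ 0.111

N = m g cos θ = 994.8 N.
Friction must make up the shortfall along the incline: f = m g sin θ − P = 463.9 − 353 = 110.9 N.
At the threshold f = μ_s N, so μ_s,min = 110.9/994.8 = 0.111.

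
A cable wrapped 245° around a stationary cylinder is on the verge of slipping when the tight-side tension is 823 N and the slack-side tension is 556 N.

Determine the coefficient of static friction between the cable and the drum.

μ ≈ 0.0917

T₂/T₁ = e^{μβ} → μ = ln(T₂/T₁)/β.
β = 245° = 4.276 rad.
μ = ln(823/556)/4.276 = ln(1.48)/4.276 = 0.0917.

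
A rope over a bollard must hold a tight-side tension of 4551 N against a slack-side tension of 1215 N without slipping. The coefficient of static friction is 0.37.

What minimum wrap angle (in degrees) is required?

T₂/T₁ = e^{μβ} → β = ln(T₂/T₁)/μ.
β = ln(4551/1215)/0.37 = 1.321/0.37 = 3.569 rad.
In degrees: β = 3.569 × 180/π = 204°.

β_min ≈ 204°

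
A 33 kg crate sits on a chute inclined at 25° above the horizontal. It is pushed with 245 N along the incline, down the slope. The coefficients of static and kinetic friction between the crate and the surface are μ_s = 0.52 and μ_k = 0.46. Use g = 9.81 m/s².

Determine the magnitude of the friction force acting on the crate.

f ≈ 135 N (up the incline)

Perpendicular to the surface, N = m g cos θ = 33·9.81·cos 25° = 293.4 N.
For equilibrium along the incline the friction force must supply f = m g sin θ + P = 136.8 + 245 = 381.8 N (positive meaning up-slope).
Static friction can supply at most μ_s N = 152.6 N.
|381.8| exceeds 152.6 N, so the crate slips down-slope; friction is kinetic, f = μ_k N = 0.46×293.4 = 135 N.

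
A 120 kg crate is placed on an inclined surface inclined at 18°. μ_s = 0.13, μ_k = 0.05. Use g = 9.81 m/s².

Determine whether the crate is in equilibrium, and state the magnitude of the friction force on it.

N = m g cos θ = 1120 N.
Down-slope weight component: m g sin θ = 364 N.
μ_s N = 146 N.
364 > 146 N, so it slides; kinetic friction f = μ_k N = 0.05×1120 = 56 N.

f ≈ 56 N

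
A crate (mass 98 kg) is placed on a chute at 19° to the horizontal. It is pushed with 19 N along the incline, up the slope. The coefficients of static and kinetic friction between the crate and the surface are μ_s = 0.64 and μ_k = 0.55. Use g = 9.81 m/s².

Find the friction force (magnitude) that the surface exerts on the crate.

f ≈ 294 N (up the incline)

Perpendicular to the surface, N = m g cos θ = 98·9.81·cos 19° = 909 N.
Parallel to the incline, ΣF = 0 gives f = m g sin θ − P = 313 − 19 = 294 N (up-slope positive).
Static friction can supply at most μ_s N = 581.8 N.
Since |294| ≤ 581.8 N, static friction is sufficient; f equals the required value, not μ_s N.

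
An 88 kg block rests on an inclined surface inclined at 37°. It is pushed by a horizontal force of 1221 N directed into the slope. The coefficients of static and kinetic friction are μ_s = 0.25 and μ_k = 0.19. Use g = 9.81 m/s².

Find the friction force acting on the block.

f ≈ 271 N (down the incline)

Resolve perpendicular to the incline: N = m g cos θ + P sin θ = 88×9.81×cos 37° + 1221×sin 37° = 1424 N.
Along the incline, the net driving force (taking up-slope positive) is P cos θ − m g sin θ = 975.1 − 519.5 = 455.6 N, so equilibrium requires friction f = -455.6 N (down-slope).
The limit of static friction is μ_s N = 356.1 N.
The required 455.6 N exceeds the static limit, so the block slides up-slope and f = μ_k N = 0.19×1424 = 271 N.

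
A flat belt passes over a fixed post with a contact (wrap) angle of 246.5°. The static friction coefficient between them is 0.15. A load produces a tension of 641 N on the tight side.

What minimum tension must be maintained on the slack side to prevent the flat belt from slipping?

Capstan equation at impending slip: T_tight/T_slack = e^{μβ}.
β = 246.5° = 4.302 rad; e^{μβ} = e^{0.15×4.302} = 1.907.
T_slack = T_tight / e^{μβ} = 641 / 1.907 = 336 N.

T_min ≈ 336 N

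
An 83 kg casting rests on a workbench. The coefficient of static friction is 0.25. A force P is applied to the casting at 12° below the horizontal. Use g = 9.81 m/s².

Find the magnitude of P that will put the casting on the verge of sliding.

N = m g + P sin α (the push presses the casting into the workbench).
At impending slip, P cos α = μ_s N = μ_s (m g + P sin α).
Solving: P (cos α − μ_s sin α) = μ_s m g → P = 0.25×814/(cos 12° − 0.25 sin 12°) = 204/0.9262 = 220 N.

P ≈ 220 N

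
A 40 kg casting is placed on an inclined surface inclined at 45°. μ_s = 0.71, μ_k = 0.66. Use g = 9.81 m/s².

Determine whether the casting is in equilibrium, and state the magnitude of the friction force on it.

N = m g cos θ = 277 N.
Down-slope weight component: m g sin θ = 277 N.
μ_s N = 197 N.
277 > 197 N, so it slides; kinetic friction f = μ_k N = 0.66×277 = 183 N.

f ≈ 183 N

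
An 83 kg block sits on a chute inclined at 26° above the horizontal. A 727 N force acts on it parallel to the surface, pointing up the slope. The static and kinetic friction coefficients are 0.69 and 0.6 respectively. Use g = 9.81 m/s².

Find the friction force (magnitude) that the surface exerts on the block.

The normal reaction is N = m g cos θ = 731.8 N.
Parallel to the incline, ΣF = 0 gives f = m g sin θ − P = 356.9 − 727 = -370.1 N (up-slope positive).
The static-friction ceiling is μ_s N = 0.69 × 731.8 = 505 N.
Since |-370.1| ≤ 505 N, the block remains in static equilibrium and friction takes exactly the required value.

f ≈ 370 N (down the incline)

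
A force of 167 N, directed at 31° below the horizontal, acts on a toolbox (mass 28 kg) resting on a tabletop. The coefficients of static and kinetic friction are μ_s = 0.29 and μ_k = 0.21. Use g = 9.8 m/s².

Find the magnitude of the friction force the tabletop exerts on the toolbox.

f ≈ 75.7 N

The vertical component of P adds to the normal force: N = m g + P sin α = 274.4 + 86.01 = 360.4 N.
The horizontal driving force is P cos α = 143.1 N, so equilibrium needs friction f = 143.1 N.
μ_s N = 0.29 × 360.4 = 104.5 N.
143.1 > 104.5 N → the toolbox slides; f = μ_k N = 0.21×360.4 = 75.7 N.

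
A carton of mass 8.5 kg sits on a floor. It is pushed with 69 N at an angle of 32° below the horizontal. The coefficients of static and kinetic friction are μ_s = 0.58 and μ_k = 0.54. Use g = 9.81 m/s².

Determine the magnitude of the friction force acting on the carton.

f ≈ 58.5 N

N = m g + P sin α = 83.39 + 69×sin 32° = 119.9 N.
The horizontal driving force is P cos α = 58.52 N, so equilibrium needs friction f = 58.52 N.
μ_s N = 0.58 × 119.9 = 69.57 N.
58.52 ≤ 69.57 N → static; friction equals the required 58.5 N.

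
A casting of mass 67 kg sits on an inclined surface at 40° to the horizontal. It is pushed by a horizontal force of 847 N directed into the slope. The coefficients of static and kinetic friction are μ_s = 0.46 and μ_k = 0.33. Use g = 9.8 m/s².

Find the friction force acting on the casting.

The horizontal push has a component P sin θ into the surface, so N = m g cos θ + P sin θ = 503 + 544.4 = 1047 N.
Parallel to the incline: P cos θ − m g sin θ = 648.8 − 422.1 = 226.8 N; the friction needed to balance this is 226.8 N acting down the slope.
The limit of static friction is μ_s N = 481.8 N.
Since 226.8 N is within the 481.8 N limit, the casting stays put and friction is exactly 227 N.

f ≈ 227 N (down the incline)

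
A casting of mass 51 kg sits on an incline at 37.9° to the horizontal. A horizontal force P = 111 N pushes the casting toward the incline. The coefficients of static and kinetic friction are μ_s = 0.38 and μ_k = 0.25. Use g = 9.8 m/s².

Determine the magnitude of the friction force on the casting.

f ≈ 116 N (up the incline)

Normal direction: N = m g cos θ + P sin θ = 462.6 N.
Along the incline, the net driving force (taking up-slope positive) is P cos θ − m g sin θ = 87.59 − 307 = -219.4 N, so equilibrium requires friction f = 219.4 N (up-slope).
The limit of static friction is μ_s N = 175.8 N.
|f_req| = 219.4 > 175.8 N → the casting slides down the incline; f = μ_k N = 0.25 × 462.6 = 116 N.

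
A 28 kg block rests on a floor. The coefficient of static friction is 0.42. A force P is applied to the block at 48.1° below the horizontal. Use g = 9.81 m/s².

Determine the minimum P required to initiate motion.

N = m g + P sin α (the push presses the block into the floor).
At impending slip, P cos α = μ_s N = μ_s (m g + P sin α).
Solving: P (cos α − μ_s sin α) = μ_s m g → P = 0.42×275/(cos 48.1° − 0.42 sin 48.1°) = 115/0.3552 = 325 N.

P ≈ 325 N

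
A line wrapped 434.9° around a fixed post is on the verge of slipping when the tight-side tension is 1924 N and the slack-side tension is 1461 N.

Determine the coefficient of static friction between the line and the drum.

μ ≈ 0.0363

T₂/T₁ = e^{μβ} → μ = ln(T₂/T₁)/β.
β = 434.9° = 7.59 rad.
μ = ln(1924/1461)/7.59 = ln(1.317)/7.59 = 0.0363.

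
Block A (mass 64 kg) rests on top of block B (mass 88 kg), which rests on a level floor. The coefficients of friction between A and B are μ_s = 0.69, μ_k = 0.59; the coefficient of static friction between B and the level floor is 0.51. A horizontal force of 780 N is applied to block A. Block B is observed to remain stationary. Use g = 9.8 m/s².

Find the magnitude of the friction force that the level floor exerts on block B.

Normal force at the A–B interface: N₁ = m_A g = 627.2 N.
Maximum static friction on A from B: μ_s N₁ = 0.69×627.2 = 432.8 N.
Since P = 780 N > 432.8 N, A slides on B; the A–B friction is kinetic: f₁ = μ_k N₁ = 0.59×627.2 = 370 N.
By Newton's third law B feels 370 N forward from A. With B stationary, the floor's static friction on B balances it: f₂ = 370 N (well within μ_s(m_A+m_B)g = 759.7 N).

f ≈ 370 N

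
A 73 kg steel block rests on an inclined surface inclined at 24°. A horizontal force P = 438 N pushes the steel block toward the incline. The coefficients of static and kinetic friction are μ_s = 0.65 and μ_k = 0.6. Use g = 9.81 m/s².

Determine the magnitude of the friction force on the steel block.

f ≈ 109 N (down the incline)

The horizontal push has a component P sin θ into the surface, so N = m g cos θ + P sin θ = 654.2 + 178.2 = 832.4 N.
Along the incline, the net driving force (taking up-slope positive) is P cos θ − m g sin θ = 400.1 − 291.3 = 108.9 N, so equilibrium requires friction f = -108.9 N (down-slope).
The limit of static friction is μ_s N = 541 N.
Since 108.9 N is within the 541 N limit, the steel block stays put and friction is exactly 109 N.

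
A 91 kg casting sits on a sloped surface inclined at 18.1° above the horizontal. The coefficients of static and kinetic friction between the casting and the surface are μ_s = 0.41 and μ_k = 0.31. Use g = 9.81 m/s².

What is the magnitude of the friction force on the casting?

f ≈ 277 N (up the incline)

The normal reaction is N = m g cos θ = 848.5 N.
For equilibrium along the incline, friction must balance the weight component: f = m g sin θ = 277.3 N up the slope.
The static-friction ceiling is μ_s N = 0.41 × 848.5 = 347.9 N.
Since |277.3| ≤ 347.9 N, no slip — friction simply equals what equilibrium demands.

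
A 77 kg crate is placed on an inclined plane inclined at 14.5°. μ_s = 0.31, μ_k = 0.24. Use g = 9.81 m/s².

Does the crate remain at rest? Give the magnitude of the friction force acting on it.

N = m g cos θ = 731 N.
Down-slope weight component: m g sin θ = 189 N.
μ_s N = 227 N.
189 ≤ 227 N, so it stays put; friction = 189 N.

f ≈ 189 N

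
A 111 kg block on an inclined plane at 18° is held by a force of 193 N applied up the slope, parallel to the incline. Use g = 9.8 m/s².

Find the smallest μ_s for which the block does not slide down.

N = m g cos θ = 1035 N.
Friction must make up the shortfall along the incline: f = m g sin θ − P = 336.1 − 193 = 143.1 N.
At the threshold f = μ_s N, so μ_s,min = 143.1/1035 = 0.138.

μ_s,min ≈ 0.138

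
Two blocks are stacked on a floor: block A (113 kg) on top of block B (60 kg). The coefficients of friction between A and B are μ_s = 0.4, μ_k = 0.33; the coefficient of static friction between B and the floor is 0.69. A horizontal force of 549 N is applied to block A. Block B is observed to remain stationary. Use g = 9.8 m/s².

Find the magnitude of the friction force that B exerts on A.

f ≈ 365 N

Normal force at the A–B interface: N₁ = m_A g = 1107 N.
Maximum static friction on A from B: μ_s N₁ = 0.4×1107 = 443 N.
Since P = 549 N > 443 N, A slides on B; the A–B friction is kinetic: f₁ = μ_k N₁ = 0.33×1107 = 365 N.
By Newton's third law B feels 365 N forward from A. With B stationary, the floor's static friction on B balances it: f₂ = 365 N (well within μ_s(m_A+m_B)g = 1170 N).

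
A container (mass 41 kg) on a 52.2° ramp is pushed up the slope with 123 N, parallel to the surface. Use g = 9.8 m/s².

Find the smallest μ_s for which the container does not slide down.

N = m g cos θ = 246.3 N.
Friction must make up the shortfall along the incline: f = m g sin θ − P = 317.5 − 123 = 194.5 N.
At the threshold f = μ_s N, so μ_s,min = 194.5/246.3 = 0.79.

μ_s,min ≈ 0.79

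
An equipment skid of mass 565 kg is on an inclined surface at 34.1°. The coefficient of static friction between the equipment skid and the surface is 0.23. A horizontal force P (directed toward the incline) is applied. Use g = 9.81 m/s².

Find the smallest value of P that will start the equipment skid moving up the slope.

At impending motion up the slope, friction acts down-slope at its limit: f = μ_s N.
Perpendicular to the incline: N = m g cos θ + P sin θ.
Along the incline: P cos θ = m g sin θ + μ_s N = m g sin θ + μ_s (m g cos θ + P sin θ).
Solving, P (cos θ − μ_s sin θ) = m g (sin θ + μ_s cos θ), so P = 565×9.81×(sin 34.1° + 0.23 cos 34.1°)/(cos 34.1° − 0.23 sin 34.1°) = 5540×0.7511/0.6991 = 5950 N.

P ≈ 5950 N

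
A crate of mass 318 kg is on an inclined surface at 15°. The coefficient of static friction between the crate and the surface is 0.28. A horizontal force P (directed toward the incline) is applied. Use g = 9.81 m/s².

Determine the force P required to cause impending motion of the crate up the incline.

P ≈ 1850 N

At impending motion up the slope, friction acts down-slope at its limit: f = μ_s N.
Perpendicular to the incline: N = m g cos θ + P sin θ.
Along the incline: P cos θ = m g sin θ + μ_s N = m g sin θ + μ_s (m g cos θ + P sin θ).
Solving, P (cos θ − μ_s sin θ) = m g (sin θ + μ_s cos θ), so P = 318×9.81×(sin 15° + 0.28 cos 15°)/(cos 15° − 0.28 sin 15°) = 3120×0.5293/0.8935 = 1850 N.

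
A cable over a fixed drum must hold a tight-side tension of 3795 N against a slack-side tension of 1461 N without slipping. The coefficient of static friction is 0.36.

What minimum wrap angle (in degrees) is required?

T₂/T₁ = e^{μβ} → β = ln(T₂/T₁)/μ.
β = ln(3795/1461)/0.36 = 0.9546/0.36 = 2.652 rad.
In degrees: β = 2.652 × 180/π = 152°.

β_min ≈ 152°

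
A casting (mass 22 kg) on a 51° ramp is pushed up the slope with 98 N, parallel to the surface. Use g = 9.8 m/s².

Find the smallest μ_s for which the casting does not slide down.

N = m g cos θ = 135.7 N.
Friction must make up the shortfall along the incline: f = m g sin θ − P = 167.6 − 98 = 69.55 N.
At the threshold f = μ_s N, so μ_s,min = 69.55/135.7 = 0.513.

μ_s,min ≈ 0.513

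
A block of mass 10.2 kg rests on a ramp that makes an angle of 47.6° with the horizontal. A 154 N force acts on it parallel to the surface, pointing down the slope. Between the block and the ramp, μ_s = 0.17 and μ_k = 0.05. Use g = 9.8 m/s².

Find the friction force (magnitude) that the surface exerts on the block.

Normal force: N = m g cos θ = 10.2 × 9.8 × cos 47.6° = 67.4 N.
Parallel to the incline, ΣF = 0 gives f = m g sin θ + P = 73.82 + 154 = 227.8 N (up-slope positive).
The static-friction ceiling is μ_s N = 0.17 × 67.4 = 11.46 N.
|227.8| exceeds 11.46 N, so the block slips down-slope; friction is kinetic, f = μ_k N = 0.05×67.4 = 3.37 N.

f ≈ 3.37 N (up the incline)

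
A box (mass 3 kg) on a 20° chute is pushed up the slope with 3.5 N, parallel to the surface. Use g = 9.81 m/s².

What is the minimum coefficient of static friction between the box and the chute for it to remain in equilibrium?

μ_s,min ≈ 0.237

N = m g cos θ = 27.66 N.
Friction must make up the shortfall along the incline: f = m g sin θ − P = 10.07 − 3.5 = 6.566 N.
At the threshold f = μ_s N, so μ_s,min = 6.566/27.66 = 0.237.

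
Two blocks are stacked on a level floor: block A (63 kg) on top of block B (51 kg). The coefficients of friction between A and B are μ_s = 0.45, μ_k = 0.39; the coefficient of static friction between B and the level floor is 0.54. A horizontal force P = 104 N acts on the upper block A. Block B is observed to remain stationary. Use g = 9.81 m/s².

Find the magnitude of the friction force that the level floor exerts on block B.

Normal force at the A–B interface: N₁ = m_A g = 618 N.
So the A–B interface can sustain at most μ_s N₁ = 278.1 N of static friction.
Since P = 104 N ≤ 278.1 N, A does not slip on B; friction on A equals P = 104 N.
B experiences an equal 104 N forward from A (third law). B is in equilibrium, so the floor supplies f₂ = 104 N of static friction (limit μ_s(m_A+m_B)g = 603.9 N, not exceeded).

f ≈ 104 N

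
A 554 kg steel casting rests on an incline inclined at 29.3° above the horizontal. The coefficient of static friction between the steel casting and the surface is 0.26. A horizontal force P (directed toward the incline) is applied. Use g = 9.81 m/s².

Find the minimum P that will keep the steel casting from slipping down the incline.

P_min ≈ 1430 N

The steel casting tends to slide down (tan θ > μ_s), so at the point of impending slip friction acts up-slope at its limit: f = μ_s N.
Perpendicular to the incline: N = m g cos θ + P sin θ.
Along the incline: P cos θ + μ_s N = m g sin θ, i.e. P cos θ + μ_s (m g cos θ + P sin θ) = m g sin θ.
Solving, P (cos θ + μ_s sin θ) = m g (sin θ − μ_s cos θ), so P = 5430×0.2626/0.9993 = 1430 N.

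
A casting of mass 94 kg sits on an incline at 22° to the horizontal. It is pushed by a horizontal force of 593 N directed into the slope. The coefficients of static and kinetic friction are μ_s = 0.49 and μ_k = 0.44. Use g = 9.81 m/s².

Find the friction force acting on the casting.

Resolve perpendicular to the incline: N = m g cos θ + P sin θ = 94×9.81×cos 22° + 593×sin 22° = 1077 N.
Along the incline, the net driving force (taking up-slope positive) is P cos θ − m g sin θ = 549.8 − 345.4 = 204.4 N, so equilibrium requires friction f = -204.4 N (down-slope).
The limit of static friction is μ_s N = 527.8 N.
Since 204.4 N is within the 527.8 N limit, the casting stays put and friction is exactly 204 N.

f ≈ 204 N (down the incline)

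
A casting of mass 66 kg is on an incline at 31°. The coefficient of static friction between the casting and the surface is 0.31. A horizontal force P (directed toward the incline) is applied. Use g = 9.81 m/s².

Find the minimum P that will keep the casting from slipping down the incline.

The casting tends to slide down (tan θ > μ_s), so at the point of impending slip friction acts up-slope at its limit: f = μ_s N.
Perpendicular to the incline: N = m g cos θ + P sin θ.
Along the incline: P cos θ + μ_s N = m g sin θ, i.e. P cos θ + μ_s (m g cos θ + P sin θ) = m g sin θ.
Solving, P (cos θ + μ_s sin θ) = m g (sin θ − μ_s cos θ), so P = 647×0.2493/1.017 = 159 N.

P_min ≈ 159 N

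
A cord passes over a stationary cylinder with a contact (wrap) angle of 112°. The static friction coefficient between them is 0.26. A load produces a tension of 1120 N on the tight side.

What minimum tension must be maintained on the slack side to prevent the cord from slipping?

T_min ≈ 674 N

Capstan equation at impending slip: T_tight/T_slack = e^{μβ}.
β = 112° = 1.955 rad; e^{μβ} = e^{0.26×1.955} = 1.662.
T_slack = T_tight / e^{μβ} = 1120 / 1.662 = 674 N.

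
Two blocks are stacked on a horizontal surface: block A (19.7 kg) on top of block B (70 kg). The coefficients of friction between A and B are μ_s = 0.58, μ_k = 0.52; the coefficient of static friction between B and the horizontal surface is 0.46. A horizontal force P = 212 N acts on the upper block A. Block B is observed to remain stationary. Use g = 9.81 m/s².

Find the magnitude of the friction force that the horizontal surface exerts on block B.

f ≈ 100 N

Between the blocks, N₁ = m_A g = 193.3 N.
So the A–B interface can sustain at most μ_s N₁ = 112.1 N of static friction.
P = 212 N exceeds that limit, so A slips over B and the interface friction becomes kinetic: f₁ = μ_k N₁ = 0.52×193.3 = 100 N.
By Newton's third law B feels 100 N forward from A. With B stationary, the floor's static friction on B balances it: f₂ = 100 N (well within μ_s(m_A+m_B)g = 404.8 N).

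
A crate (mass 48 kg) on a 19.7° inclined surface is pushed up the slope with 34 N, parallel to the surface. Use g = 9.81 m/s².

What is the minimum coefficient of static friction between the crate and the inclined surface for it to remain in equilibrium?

N = m g cos θ = 443.3 N.
Friction must make up the shortfall along the incline: f = m g sin θ − P = 158.7 − 34 = 124.7 N.
At the threshold f = μ_s N, so μ_s,min = 124.7/443.3 = 0.281.

μ_s,min ≈ 0.281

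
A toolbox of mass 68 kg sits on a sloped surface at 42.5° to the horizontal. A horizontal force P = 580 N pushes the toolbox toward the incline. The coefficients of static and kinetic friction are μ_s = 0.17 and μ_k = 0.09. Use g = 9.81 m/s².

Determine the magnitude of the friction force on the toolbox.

The horizontal push has a component P sin θ into the surface, so N = m g cos θ + P sin θ = 491.8 + 391.8 = 883.7 N.
Parallel to the incline: P cos θ − m g sin θ = 427.6 − 450.7 = -23.05 N; the friction needed to balance this is 23.05 N acting up the slope.
The limit of static friction is μ_s N = 150.2 N.
Since 23.05 N is within the 150.2 N limit, the toolbox stays put and friction is exactly 23.1 N.

f ≈ 23.1 N (up the incline)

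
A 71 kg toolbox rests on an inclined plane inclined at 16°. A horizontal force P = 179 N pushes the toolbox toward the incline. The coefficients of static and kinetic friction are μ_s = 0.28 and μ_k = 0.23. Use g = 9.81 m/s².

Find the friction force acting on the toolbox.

Normal direction: N = m g cos θ + P sin θ = 718.9 N.
Parallel to the incline: P cos θ − m g sin θ = 172.1 − 192 = -19.92 N; the friction needed to balance this is 19.92 N acting up the slope.
Maximum static friction: μ_s N = 0.28 × 718.9 = 201.3 N.
Since 19.92 N is within the 201.3 N limit, the toolbox stays put and friction is exactly 19.9 N.

f ≈ 19.9 N (up the incline)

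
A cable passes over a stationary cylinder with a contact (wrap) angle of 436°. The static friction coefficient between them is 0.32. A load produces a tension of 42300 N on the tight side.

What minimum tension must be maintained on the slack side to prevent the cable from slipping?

T_min ≈ 3710 N

Capstan equation at impending slip: T_tight/T_slack = e^{μβ}.
β = 436° = 7.61 rad; e^{μβ} = e^{0.32×7.61} = 11.42.
T_slack = T_tight / e^{μβ} = 42300 / 11.42 = 3710 N.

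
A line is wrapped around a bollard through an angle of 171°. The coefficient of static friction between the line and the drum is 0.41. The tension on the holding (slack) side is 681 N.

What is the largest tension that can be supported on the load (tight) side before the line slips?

At impending slip the capstan equation gives T₂/T₁ = e^{μβ} with β in radians.
β = 171° × π/180 = 2.985 rad.
e^{μβ} = e^{0.41×2.985} = 3.4.
T₂ = T₁ · e^{μβ} = 681 × 3.4 = 2320 N.

T_max ≈ 2320 N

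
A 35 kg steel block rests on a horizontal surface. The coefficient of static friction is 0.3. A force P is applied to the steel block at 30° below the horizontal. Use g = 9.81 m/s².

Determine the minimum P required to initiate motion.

N = m g + P sin α (the push presses the steel block into the horizontal surface).
At impending slip, P cos α = μ_s N = μ_s (m g + P sin α).
Solving: P (cos α − μ_s sin α) = μ_s m g → P = 0.3×343/(cos 30° − 0.3 sin 30°) = 103/0.716 = 144 N.

P ≈ 144 N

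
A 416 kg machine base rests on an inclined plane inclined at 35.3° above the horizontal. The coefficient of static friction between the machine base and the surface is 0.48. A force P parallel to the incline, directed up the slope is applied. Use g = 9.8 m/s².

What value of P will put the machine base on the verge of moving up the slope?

At impending motion up the slope, friction acts down-slope at its limit: f = μ_s N.
P is parallel to the surface, so N = m g cos θ = 3330 N.
Along the incline: P = m g sin θ + μ_s N = 2360 + 0.48×3330 = 3950 N.

P ≈ 3950 N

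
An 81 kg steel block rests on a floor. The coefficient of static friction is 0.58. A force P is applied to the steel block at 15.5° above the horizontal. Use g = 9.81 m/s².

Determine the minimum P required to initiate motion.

N = m g − P sin α (the pull lifts the steel block).
At impending slip, P cos α = μ_s N = μ_s (m g − P sin α).
Solving: P (cos α + μ_s sin α) = μ_s m g → P = 0.58×795/(cos 15.5° + 0.58 sin 15.5°) = 461/1.119 = 412 N.

P ≈ 412 N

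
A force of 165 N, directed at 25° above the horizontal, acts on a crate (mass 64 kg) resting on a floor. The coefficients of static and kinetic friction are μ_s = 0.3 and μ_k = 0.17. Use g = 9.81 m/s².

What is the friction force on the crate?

f ≈ 150 N

N = m g − P sin α = 627.8 − 165×sin 25° = 558.1 N.
Horizontally, friction must balance P cos α = 149.5 N.
μ_s N = 0.3 × 558.1 = 167.4 N.
149.5 ≤ 167.4 N → static; friction equals the required 150 N.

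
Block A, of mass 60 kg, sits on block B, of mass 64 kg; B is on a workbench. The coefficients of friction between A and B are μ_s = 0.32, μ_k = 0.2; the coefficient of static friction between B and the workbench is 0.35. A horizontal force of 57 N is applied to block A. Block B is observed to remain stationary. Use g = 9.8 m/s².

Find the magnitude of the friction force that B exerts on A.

Between the blocks, N₁ = m_A g = 588 N.
So the A–B interface can sustain at most μ_s N₁ = 188.2 N of static friction.
Since P = 57 N ≤ 188.2 N, A does not slip on B; friction on A equals P = 57 N.
By Newton's third law B feels 57 N forward from A. With B stationary, the floor's static friction on B balances it: f₂ = 57 N (well within μ_s(m_A+m_B)g = 425.3 N).

f ≈ 57 N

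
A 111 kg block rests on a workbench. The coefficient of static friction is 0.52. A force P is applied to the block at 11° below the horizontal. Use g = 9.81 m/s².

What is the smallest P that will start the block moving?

N = m g + P sin α (the push presses the block into the workbench).
At impending slip, P cos α = μ_s N = μ_s (m g + P sin α).
Solving: P (cos α − μ_s sin α) = μ_s m g → P = 0.52×1090/(cos 11° − 0.52 sin 11°) = 566/0.8824 = 642 N.

P ≈ 642 N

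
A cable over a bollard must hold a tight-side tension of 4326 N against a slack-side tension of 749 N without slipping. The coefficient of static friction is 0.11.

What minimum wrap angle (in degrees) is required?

β_min ≈ 913°

T₂/T₁ = e^{μβ} → β = ln(T₂/T₁)/μ.
β = ln(4326/749)/0.11 = 1.754/0.11 = 15.94 rad.
In degrees: β = 15.94 × 180/π = 913°.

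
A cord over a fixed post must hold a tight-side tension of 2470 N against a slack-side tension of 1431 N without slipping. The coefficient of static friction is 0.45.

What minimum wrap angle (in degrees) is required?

T₂/T₁ = e^{μβ} → β = ln(T₂/T₁)/μ.
β = ln(2470/1431)/0.45 = 0.5458/0.45 = 1.213 rad.
In degrees: β = 1.213 × 180/π = 69.5°.

β_min ≈ 69.5°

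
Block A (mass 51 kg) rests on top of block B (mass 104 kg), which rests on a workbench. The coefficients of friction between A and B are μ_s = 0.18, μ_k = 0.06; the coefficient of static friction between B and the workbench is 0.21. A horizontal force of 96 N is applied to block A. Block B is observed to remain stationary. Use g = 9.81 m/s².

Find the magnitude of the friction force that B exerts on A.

f ≈ 30 N

Normal force at the A–B interface: N₁ = m_A g = 500.3 N.
So the A–B interface can sustain at most μ_s N₁ = 90.06 N of static friction.
P = 96 N exceeds that limit, so A slips over B and the interface friction becomes kinetic: f₁ = μ_k N₁ = 0.06×500.3 = 30 N.
B experiences an equal 30 N forward from A (third law). B is in equilibrium, so the floor supplies f₂ = 30 N of static friction (limit μ_s(m_A+m_B)g = 319.3 N, not exceeded).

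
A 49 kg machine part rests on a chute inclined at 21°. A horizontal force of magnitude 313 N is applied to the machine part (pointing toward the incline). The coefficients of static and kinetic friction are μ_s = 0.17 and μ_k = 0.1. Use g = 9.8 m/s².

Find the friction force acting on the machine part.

The horizontal push has a component P sin θ into the surface, so N = m g cos θ + P sin θ = 448.3 + 112.2 = 560.5 N.
Parallel to the incline: P cos θ − m g sin θ = 292.2 − 172.1 = 120.1 N; the friction needed to balance this is 120.1 N acting down the slope.
Maximum static friction: μ_s N = 0.17 × 560.5 = 95.28 N.
|f_req| = 120.1 > 95.28 N → the machine part slides up the incline; f = μ_k N = 0.1 × 560.5 = 56 N.

f ≈ 56 N (down the incline)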